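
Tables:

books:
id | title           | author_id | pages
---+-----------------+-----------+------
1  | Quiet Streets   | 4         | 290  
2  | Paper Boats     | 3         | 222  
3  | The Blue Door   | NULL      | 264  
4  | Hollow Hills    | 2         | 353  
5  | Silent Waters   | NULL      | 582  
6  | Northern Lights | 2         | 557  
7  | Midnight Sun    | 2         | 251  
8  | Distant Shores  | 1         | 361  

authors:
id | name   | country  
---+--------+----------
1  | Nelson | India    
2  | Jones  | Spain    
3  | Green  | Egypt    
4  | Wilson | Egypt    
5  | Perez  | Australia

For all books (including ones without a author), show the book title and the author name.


LEFT JOIN keeps every row from books (the left table); where author_id has no match in authors, the author columns become NULL. Walk through each book:
  - book 1 (Quiet Streets): author_id=4 -> matches Wilson
  - book 2 (Paper Boats): author_id=3 -> matches Green
  - book 3 (The Blue Door): author_id=NULL, no match -> kept with NULL
  - book 4 (Hollow Hills): author_id=2 -> matches Jones
  - book 5 (Silent Waters): author_id=NULL, no match -> kept with NULL
  - book 6 (Northern Lights): author_id=2 -> matches Jones
  - book 7 (Midnight Sun): author_id=2 -> matches Jones
  - book 8 (Distant Shores): author_id=1 -> matches Nelson
All 8 rows appear; 2 have NULL author.

SQL:
SELECT a.title, b.name AS author
FROM books a
LEFT JOIN authors b ON a.author_id = b.id

Result:
title           | author
----------------+-------
Quiet Streets   | Wilson
Paper Boats     | Green 
The Blue Door   | NULL  
Hollow Hills    | Jones 
Silent Waters   | NULL  
Northern Lights | Jones 
Midnight Sun    | Jones 
Distant Shores  | Nelson


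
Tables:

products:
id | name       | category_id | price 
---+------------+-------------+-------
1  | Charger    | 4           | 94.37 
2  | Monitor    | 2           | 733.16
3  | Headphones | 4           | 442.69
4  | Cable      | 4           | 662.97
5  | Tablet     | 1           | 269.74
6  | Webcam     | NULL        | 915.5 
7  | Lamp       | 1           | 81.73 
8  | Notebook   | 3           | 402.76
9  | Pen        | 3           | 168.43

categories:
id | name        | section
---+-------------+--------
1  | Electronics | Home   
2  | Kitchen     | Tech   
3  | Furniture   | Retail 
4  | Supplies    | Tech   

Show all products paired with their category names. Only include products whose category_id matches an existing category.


INNER JOIN keeps only products rows whose category_id matches an id in categories. Walk through each product:
  - product 1 (Charger): category_id=4 -> matches Supplies
  - product 2 (Monitor): category_id=2 -> matches Kitchen
  - product 3 (Headphones): category_id=4 -> matches Supplies
  - product 4 (Cable): category_id=4 -> matches Supplies
  - product 5 (Tablet): category_id=1 -> matches Electronics
  - product 6 (Webcam): category_id=NULL, no match -> dropped
  - product 7 (Lamp): category_id=1 -> matches Electronics
  - product 8 (Notebook): category_id=3 -> matches Furniture
  - product 9 (Pen): category_id=3 -> matches Furniture
So 1 of 9 rows is dropped.

SQL:
SELECT a.name, b.name AS category
FROM products a
INNER JOIN categories b ON a.category_id = b.id

Result:
name       | category   
-----------+------------
Charger    | Supplies   
Monitor    | Kitchen    
Headphones | Supplies   
Cable      | Supplies   
Tablet     | Electronics
Lamp       | Electronics
Notebook   | Furniture  
Pen        | Furniture  


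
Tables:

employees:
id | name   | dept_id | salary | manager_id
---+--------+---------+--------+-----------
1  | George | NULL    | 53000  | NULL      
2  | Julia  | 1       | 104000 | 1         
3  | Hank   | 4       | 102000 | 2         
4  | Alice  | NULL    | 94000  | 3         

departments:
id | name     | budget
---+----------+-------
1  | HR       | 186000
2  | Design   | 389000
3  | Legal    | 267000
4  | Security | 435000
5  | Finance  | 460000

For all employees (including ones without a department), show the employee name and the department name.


LEFT JOIN keeps every row from employees (the left table); where dept_id has no match in departments, the department columns become NULL. Walk through each employee:
  - employee 1 (George): dept_id=NULL, no match -> kept with NULL
  - employee 2 (Julia): dept_id=1 -> matches HR
  - employee 3 (Hank): dept_id=4 -> matches Security
  - employee 4 (Alice): dept_id=NULL, no match -> kept with NULL
All 4 rows appear; 2 have NULL department.

SQL:
SELECT a.name, b.name AS department
FROM employees a
LEFT JOIN departments b ON a.dept_id = b.id

Result:
name   | department
-------+-----------
George | NULL      
Julia  | HR        
Hank   | Security  
Alice  | NULL      


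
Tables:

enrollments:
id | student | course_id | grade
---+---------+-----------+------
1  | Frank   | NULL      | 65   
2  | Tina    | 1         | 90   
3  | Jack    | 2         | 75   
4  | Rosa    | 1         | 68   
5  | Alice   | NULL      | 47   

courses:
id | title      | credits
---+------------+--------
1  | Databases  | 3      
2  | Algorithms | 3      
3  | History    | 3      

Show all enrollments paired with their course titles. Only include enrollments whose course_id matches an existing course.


INNER JOIN keeps only enrollments rows whose course_id matches an id in courses. Walk through each enrollment:
  - enrollment 1 (Frank): course_id=NULL, no match -> dropped
  - enrollment 2 (Tina): course_id=1 -> matches Databases
  - enrollment 3 (Jack): course_id=2 -> matches Algorithms
  - enrollment 4 (Rosa): course_id=1 -> matches Databases
  - enrollment 5 (Alice): course_id=NULL, no match -> dropped
So 2 of 5 rows are dropped.

SQL:
SELECT a.student, b.title AS course
FROM enrollments a
INNER JOIN courses b ON a.course_id = b.id

Result:
student | course    
--------+-----------
Tina    | Databases 
Jack    | Algorithms
Rosa    | Databases 


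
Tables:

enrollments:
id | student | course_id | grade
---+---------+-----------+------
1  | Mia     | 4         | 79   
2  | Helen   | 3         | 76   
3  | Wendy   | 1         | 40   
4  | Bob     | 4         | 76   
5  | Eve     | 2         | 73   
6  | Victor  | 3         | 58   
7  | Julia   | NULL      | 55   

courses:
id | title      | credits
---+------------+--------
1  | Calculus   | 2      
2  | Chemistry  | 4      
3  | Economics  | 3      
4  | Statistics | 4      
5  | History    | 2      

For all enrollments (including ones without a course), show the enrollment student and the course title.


LEFT JOIN keeps every row from enrollments (the left table); where course_id has no match in courses, the course columns become NULL. Walk through each enrollment:
  - enrollment 1 (Mia): course_id=4 -> matches Statistics
  - enrollment 2 (Helen): course_id=3 -> matches Economics
  - enrollment 3 (Wendy): course_id=1 -> matches Calculus
  - enrollment 4 (Bob): course_id=4 -> matches Statistics
  - enrollment 5 (Eve): course_id=2 -> matches Chemistry
  - enrollment 6 (Victor): course_id=3 -> matches Economics
  - enrollment 7 (Julia): course_id=NULL, no match -> kept with NULL
All 7 rows appear; 1 has NULL course.

SQL:
SELECT a.student, b.title AS course
FROM enrollments a
LEFT JOIN courses b ON a.course_id = b.id

Result:
student | course    
--------+-----------
Mia     | Statistics
Helen   | Economics 
Wendy   | Calculus  
Bob     | Statistics
Eve     | Chemistry 
Victor  | Economics 
Julia   | NULL      


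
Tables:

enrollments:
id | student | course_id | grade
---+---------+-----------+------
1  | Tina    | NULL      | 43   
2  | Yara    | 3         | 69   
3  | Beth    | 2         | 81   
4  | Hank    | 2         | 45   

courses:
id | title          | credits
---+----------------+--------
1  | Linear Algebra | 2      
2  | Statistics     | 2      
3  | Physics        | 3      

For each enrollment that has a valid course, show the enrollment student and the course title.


INNER JOIN keeps only enrollments rows whose course_id matches an id in courses. Walk through each enrollment:
  - enrollment 1 (Tina): course_id=NULL, no match -> dropped
  - enrollment 2 (Yara): course_id=3 -> matches Physics
  - enrollment 3 (Beth): course_id=2 -> matches Statistics
  - enrollment 4 (Hank): course_id=2 -> matches Statistics
So 1 of 4 rows is dropped.

SQL:
SELECT a.student, b.title AS course
FROM enrollments a
INNER JOIN courses b ON a.course_id = b.id

Result:
student | course    
--------+-----------
Yara    | Physics   
Beth    | Statistics
Hank    | Statistics


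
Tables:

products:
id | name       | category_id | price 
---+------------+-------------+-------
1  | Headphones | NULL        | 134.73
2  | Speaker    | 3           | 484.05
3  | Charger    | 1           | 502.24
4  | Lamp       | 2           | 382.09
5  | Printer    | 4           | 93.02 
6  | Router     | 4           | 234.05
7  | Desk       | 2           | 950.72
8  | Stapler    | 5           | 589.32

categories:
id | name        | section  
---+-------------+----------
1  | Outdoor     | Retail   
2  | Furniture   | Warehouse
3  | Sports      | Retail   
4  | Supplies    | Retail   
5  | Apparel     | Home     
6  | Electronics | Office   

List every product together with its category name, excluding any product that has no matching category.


INNER JOIN keeps only products rows whose category_id matches an id in categories. Walk through each product:
  - product 1 (Headphones): category_id=NULL, no match -> dropped
  - product 2 (Speaker): category_id=3 -> matches Sports
  - product 3 (Charger): category_id=1 -> matches Outdoor
  - product 4 (Lamp): category_id=2 -> matches Furniture
  - product 5 (Printer): category_id=4 -> matches Supplies
  - product 6 (Router): category_id=4 -> matches Supplies
  - product 7 (Desk): category_id=2 -> matches Furniture
  - product 8 (Stapler): category_id=5 -> matches Apparel
So 1 of 8 rows is dropped.

SQL:
SELECT a.name, b.name AS category
FROM products a
INNER JOIN categories b ON a.category_id = b.id

Result:
name    | category 
--------+----------
Speaker | Sports   
Charger | Outdoor  
Lamp    | Furniture
Printer | Supplies 
Router  | Supplies 
Desk    | Furniture
Stapler | Apparel  


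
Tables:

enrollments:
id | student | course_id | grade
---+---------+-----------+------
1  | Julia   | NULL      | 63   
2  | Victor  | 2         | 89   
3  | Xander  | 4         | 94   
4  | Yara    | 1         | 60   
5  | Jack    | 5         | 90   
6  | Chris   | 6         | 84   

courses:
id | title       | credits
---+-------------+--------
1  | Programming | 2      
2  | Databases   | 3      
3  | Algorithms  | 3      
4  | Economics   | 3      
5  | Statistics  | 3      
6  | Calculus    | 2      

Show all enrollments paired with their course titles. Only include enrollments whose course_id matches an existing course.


INNER JOIN keeps only enrollments rows whose course_id matches an id in courses. Walk through each enrollment:
  - enrollment 1 (Julia): course_id=NULL, no match -> dropped
  - enrollment 2 (Victor): course_id=2 -> matches Databases
  - enrollment 3 (Xander): course_id=4 -> matches Economics
  - enrollment 4 (Yara): course_id=1 -> matches Programming
  - enrollment 5 (Jack): course_id=5 -> matches Statistics
  - enrollment 6 (Chris): course_id=6 -> matches Calculus
So 1 of 6 rows is dropped.

SQL:
SELECT a.student, b.title AS course
FROM enrollments a
INNER JOIN courses b ON a.course_id = b.id

Result:
student | course     
--------+------------
Victor  | Databases  
Xander  | Economics  
Yara    | Programming
Jack    | Statistics 
Chris   | Calculus   


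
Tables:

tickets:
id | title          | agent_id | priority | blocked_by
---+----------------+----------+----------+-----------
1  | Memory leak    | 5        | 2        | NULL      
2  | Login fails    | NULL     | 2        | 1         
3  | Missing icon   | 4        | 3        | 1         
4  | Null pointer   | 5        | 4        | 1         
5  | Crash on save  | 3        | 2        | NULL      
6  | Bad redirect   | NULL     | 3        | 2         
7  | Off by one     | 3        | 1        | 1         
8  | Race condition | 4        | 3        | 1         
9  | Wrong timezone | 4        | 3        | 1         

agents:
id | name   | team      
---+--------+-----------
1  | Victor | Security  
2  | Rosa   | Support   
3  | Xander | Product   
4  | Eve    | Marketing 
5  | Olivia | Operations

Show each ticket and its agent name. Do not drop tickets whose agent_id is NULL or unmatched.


LEFT JOIN keeps every row from tickets (the left table); where agent_id has no match in agents, the agent columns become NULL. Walk through each ticket:
  - ticket 1 (Memory leak): agent_id=5 -> matches Olivia
  - ticket 2 (Login fails): agent_id=NULL, no match -> kept with NULL
  - ticket 3 (Missing icon): agent_id=4 -> matches Eve
  - ticket 4 (Null pointer): agent_id=5 -> matches Olivia
  - ticket 5 (Crash on save): agent_id=3 -> matches Xander
  - ticket 6 (Bad redirect): agent_id=NULL, no match -> kept with NULL
  - ticket 7 (Off by one): agent_id=3 -> matches Xander
  - ticket 8 (Race condition): agent_id=4 -> matches Eve
  - ticket 9 (Wrong timezone): agent_id=4 -> matches Eve
All 9 rows appear; 2 have NULL agent.

SQL:
SELECT a.title, b.name AS agent
FROM tickets a
LEFT JOIN agents b ON a.agent_id = b.id

Result:
title          | agent 
---------------+-------
Memory leak    | Olivia
Login fails    | NULL  
Missing icon   | Eve   
Null pointer   | Olivia
Crash on save  | Xander
Bad redirect   | NULL  
Off by one     | Xander
Race condition | Eve   
Wrong timezone | Eve   


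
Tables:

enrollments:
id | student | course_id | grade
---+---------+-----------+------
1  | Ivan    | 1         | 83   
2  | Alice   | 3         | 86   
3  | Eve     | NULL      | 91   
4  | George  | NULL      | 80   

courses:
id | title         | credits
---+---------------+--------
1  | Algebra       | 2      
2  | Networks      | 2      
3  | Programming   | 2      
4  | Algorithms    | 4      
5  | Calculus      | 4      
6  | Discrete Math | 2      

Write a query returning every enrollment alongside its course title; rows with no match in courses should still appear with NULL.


LEFT JOIN keeps every row from enrollments (the left table); where course_id has no match in courses, the course columns become NULL. Walk through each enrollment:
  - enrollment 1 (Ivan): course_id=1 -> matches Algebra
  - enrollment 2 (Alice): course_id=3 -> matches Programming
  - enrollment 3 (Eve): course_id=NULL, no match -> kept with NULL
  - enrollment 4 (George): course_id=NULL, no match -> kept with NULL
All 4 rows appear; 2 have NULL course.

SQL:
SELECT a.student, b.title AS course
FROM enrollments a
LEFT JOIN courses b ON a.course_id = b.id

Result:
student | course     
--------+------------
Ivan    | Algebra    
Alice   | Programming
Eve     | NULL       
George  | NULL       


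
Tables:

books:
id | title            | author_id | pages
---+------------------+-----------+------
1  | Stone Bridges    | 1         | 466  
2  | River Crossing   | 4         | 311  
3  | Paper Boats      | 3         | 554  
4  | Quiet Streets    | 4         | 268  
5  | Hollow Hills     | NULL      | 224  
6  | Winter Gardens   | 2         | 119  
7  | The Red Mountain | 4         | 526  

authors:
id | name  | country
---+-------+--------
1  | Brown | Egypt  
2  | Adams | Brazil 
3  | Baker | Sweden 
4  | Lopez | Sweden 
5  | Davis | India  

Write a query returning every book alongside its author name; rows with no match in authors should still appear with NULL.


LEFT JOIN keeps every row from books (the left table); where author_id has no match in authors, the author columns become NULL. Walk through each book:
  - book 1 (Stone Bridges): author_id=1 -> matches Brown
  - book 2 (River Crossing): author_id=4 -> matches Lopez
  - book 3 (Paper Boats): author_id=3 -> matches Baker
  - book 4 (Quiet Streets): author_id=4 -> matches Lopez
  - book 5 (Hollow Hills): author_id=NULL, no match -> kept with NULL
  - book 6 (Winter Gardens): author_id=2 -> matches Adams
  - book 7 (The Red Mountain): author_id=4 -> matches Lopez
All 7 rows appear; 1 has NULL author.

SQL:
SELECT a.title, b.name AS author
FROM books a
LEFT JOIN authors b ON a.author_id = b.id

Result:
title            | author
-----------------+-------
Stone Bridges    | Brown 
River Crossing   | Lopez 
Paper Boats      | Baker 
Quiet Streets    | Lopez 
Hollow Hills     | NULL  
Winter Gardens   | Adams 
The Red Mountain | Lopez 


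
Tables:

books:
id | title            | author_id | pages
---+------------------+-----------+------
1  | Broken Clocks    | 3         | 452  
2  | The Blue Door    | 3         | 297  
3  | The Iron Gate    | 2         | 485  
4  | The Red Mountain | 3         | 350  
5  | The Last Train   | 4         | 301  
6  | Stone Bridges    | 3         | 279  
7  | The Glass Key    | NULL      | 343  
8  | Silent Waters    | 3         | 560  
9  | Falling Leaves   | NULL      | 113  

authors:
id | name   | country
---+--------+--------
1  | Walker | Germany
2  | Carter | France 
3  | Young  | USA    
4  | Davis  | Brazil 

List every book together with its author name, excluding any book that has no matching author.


INNER JOIN keeps only books rows whose author_id matches an id in authors. Walk through each book:
  - book 1 (Broken Clocks): author_id=3 -> matches Young
  - book 2 (The Blue Door): author_id=3 -> matches Young
  - book 3 (The Iron Gate): author_id=2 -> matches Carter
  - book 4 (The Red Mountain): author_id=3 -> matches Young
  - book 5 (The Last Train): author_id=4 -> matches Davis
  - book 6 (Stone Bridges): author_id=3 -> matches Young
  - book 7 (The Glass Key): author_id=NULL, no match -> dropped
  - book 8 (Silent Waters): author_id=3 -> matches Young
  - book 9 (Falling Leaves): author_id=NULL, no match -> dropped
So 2 of 9 rows are dropped.

SQL:
SELECT a.title, b.name AS author
FROM books a
INNER JOIN authors b ON a.author_id = b.id

Result:
title            | author
-----------------+-------
Broken Clocks    | Young 
The Blue Door    | Young 
The Iron Gate    | Carter
The Red Mountain | Young 
The Last Train   | Davis 
Stone Bridges    | Young 
Silent Waters    | Young 


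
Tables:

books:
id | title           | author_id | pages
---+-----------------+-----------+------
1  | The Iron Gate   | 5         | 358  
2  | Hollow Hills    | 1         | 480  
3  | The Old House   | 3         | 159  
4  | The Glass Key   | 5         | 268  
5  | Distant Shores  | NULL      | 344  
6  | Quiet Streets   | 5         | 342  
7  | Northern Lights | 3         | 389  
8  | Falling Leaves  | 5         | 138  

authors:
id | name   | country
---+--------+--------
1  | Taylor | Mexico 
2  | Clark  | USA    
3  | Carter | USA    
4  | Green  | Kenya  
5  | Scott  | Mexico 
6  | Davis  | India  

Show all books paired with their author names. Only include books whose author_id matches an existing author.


INNER JOIN keeps only books rows whose author_id matches an id in authors. Walk through each book:
  - book 1 (The Iron Gate): author_id=5 -> matches Scott
  - book 2 (Hollow Hills): author_id=1 -> matches Taylor
  - book 3 (The Old House): author_id=3 -> matches Carter
  - book 4 (The Glass Key): author_id=5 -> matches Scott
  - book 5 (Distant Shores): author_id=NULL, no match -> dropped
  - book 6 (Quiet Streets): author_id=5 -> matches Scott
  - book 7 (Northern Lights): author_id=3 -> matches Carter
  - book 8 (Falling Leaves): author_id=5 -> matches Scott
So 1 of 8 rows is dropped.

SQL:
SELECT a.title, b.name AS author
FROM books a
INNER JOIN authors b ON a.author_id = b.id

Result:
title           | author
----------------+-------
The Iron Gate   | Scott 
Hollow Hills    | Taylor
The Old House   | Carter
The Glass Key   | Scott 
Quiet Streets   | Scott 
Northern Lights | Carter
Falling Leaves  | Scott 


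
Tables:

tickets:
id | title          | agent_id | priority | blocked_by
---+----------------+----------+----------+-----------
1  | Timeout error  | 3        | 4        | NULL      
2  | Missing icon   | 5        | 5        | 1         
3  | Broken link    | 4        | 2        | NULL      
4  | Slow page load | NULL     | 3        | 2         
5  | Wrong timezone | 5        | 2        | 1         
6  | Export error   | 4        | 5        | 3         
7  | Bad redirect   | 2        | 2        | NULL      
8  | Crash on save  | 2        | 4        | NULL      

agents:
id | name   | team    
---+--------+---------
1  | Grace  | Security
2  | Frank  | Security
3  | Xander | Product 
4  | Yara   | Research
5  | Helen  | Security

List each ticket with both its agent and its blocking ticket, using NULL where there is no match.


Two LEFT JOINs from the same base table tickets: one to agents via agent_id, one to tickets itself via blocked_by. Both are LEFT so every ticket is preserved.
Match against agents:
  - ticket 1 (Timeout error): agent_id=3 -> matches Xander
  - ticket 2 (Missing icon): agent_id=5 -> matches Helen
  - ticket 3 (Broken link): agent_id=4 -> matches Yara
  - ticket 4 (Slow page load): agent_id=NULL, no match -> kept with NULL
  - ticket 5 (Wrong timezone): agent_id=5 -> matches Helen
  - ticket 6 (Export error): agent_id=4 -> matches Yara
  - ticket 7 (Bad redirect): agent_id=2 -> matches Frank
  - ticket 8 (Crash on save): agent_id=2 -> matches Frank
Match against tickets (self):
  - ticket 1 (Timeout error): blocked_by=NULL -> NULL
  - ticket 2 (Missing icon): blocked_by=1 -> Timeout error
  - ticket 3 (Broken link): blocked_by=NULL -> NULL
  - ticket 4 (Slow page load): blocked_by=2 -> Missing icon
  - ticket 5 (Wrong timezone): blocked_by=1 -> Timeout error
  - ticket 6 (Export error): blocked_by=3 -> Broken link
  - ticket 7 (Bad redirect): blocked_by=NULL -> NULL
  - ticket 8 (Crash on save): blocked_by=NULL -> NULL

SQL:
SELECT a.title, b.name AS agent, c.title AS blocked_by
FROM tickets a
LEFT JOIN agents b ON a.agent_id = b.id
LEFT JOIN tickets c ON a.blocked_by = c.id

Result:
title          | agent  | blocked_by   
---------------+--------+--------------
Timeout error  | Xander | NULL         
Missing icon   | Helen  | Timeout error
Broken link    | Yara   | NULL         
Slow page load | NULL   | Missing icon 
Wrong timezone | Helen  | Timeout error
Export error   | Yara   | Broken link  
Bad redirect   | Frank  | NULL         
Crash on save  | Frank  | NULL         


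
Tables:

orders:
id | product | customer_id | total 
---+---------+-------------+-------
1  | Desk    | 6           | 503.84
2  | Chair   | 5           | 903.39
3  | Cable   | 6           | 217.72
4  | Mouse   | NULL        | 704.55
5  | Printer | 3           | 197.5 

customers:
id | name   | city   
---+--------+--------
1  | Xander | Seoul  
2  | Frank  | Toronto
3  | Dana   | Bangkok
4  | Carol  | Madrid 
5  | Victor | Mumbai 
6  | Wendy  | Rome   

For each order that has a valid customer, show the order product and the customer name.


INNER JOIN keeps only orders rows whose customer_id matches an id in customers. Walk through each order:
  - order 1 (Desk): customer_id=6 -> matches Wendy
  - order 2 (Chair): customer_id=5 -> matches Victor
  - order 3 (Cable): customer_id=6 -> matches Wendy
  - order 4 (Mouse): customer_id=NULL, no match -> dropped
  - order 5 (Printer): customer_id=3 -> matches Dana
So 1 of 5 rows is dropped.

SQL:
SELECT a.product, b.name AS customer
FROM orders a
INNER JOIN customers b ON a.customer_id = b.id

Result:
product | customer
--------+---------
Desk    | Wendy   
Chair   | Victor  
Cable   | Wendy   
Printer | Dana    


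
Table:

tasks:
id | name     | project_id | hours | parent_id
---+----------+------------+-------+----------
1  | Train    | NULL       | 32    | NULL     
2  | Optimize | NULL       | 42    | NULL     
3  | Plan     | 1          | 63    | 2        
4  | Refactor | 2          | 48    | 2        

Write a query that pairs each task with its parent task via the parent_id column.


This is a self-join: tasks is joined to a second copy of itself, matching each row's parent_id to another row's id. Use LEFT JOIN so rows with parent_id=NULL are kept.
  - task 1 (Train): parent_id=NULL -> NULL
  - task 2 (Optimize): parent_id=NULL -> NULL
  - task 3 (Plan): parent_id=2 -> Optimize
  - task 4 (Refactor): parent_id=2 -> Optimize

SQL:
SELECT a.name AS item, b.name AS parent
FROM tasks a
LEFT JOIN tasks b ON a.parent_id = b.id

Result:
item     | parent  
---------+---------
Train    | NULL    
Optimize | NULL    
Plan     | Optimize
Refactor | Optimize


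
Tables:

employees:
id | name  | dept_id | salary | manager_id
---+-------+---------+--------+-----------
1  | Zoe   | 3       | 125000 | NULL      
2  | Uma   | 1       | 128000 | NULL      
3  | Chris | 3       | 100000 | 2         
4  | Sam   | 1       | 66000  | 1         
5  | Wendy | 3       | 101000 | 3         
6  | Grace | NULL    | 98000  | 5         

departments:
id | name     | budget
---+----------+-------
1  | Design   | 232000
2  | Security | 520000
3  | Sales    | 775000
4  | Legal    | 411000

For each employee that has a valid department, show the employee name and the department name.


INNER JOIN keeps only employees rows whose dept_id matches an id in departments. Walk through each employee:
  - employee 1 (Zoe): dept_id=3 -> matches Sales
  - employee 2 (Uma): dept_id=1 -> matches Design
  - employee 3 (Chris): dept_id=3 -> matches Sales
  - employee 4 (Sam): dept_id=1 -> matches Design
  - employee 5 (Wendy): dept_id=3 -> matches Sales
  - employee 6 (Grace): dept_id=NULL, no match -> dropped
So 1 of 6 rows is dropped.

SQL:
SELECT a.name, b.name AS department
FROM employees a
INNER JOIN departments b ON a.dept_id = b.id

Result:
name  | department
------+-----------
Zoe   | Sales     
Uma   | Design    
Chris | Sales     
Sam   | Design    
Wendy | Sales     


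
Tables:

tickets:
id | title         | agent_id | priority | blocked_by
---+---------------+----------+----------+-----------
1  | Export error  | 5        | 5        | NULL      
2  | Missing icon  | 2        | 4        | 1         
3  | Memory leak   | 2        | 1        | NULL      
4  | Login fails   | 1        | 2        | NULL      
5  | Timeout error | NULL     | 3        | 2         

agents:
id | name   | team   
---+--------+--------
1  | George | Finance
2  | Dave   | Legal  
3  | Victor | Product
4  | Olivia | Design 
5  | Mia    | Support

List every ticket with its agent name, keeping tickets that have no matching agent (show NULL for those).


LEFT JOIN keeps every row from tickets (the left table); where agent_id has no match in agents, the agent columns become NULL. Walk through each ticket:
  - ticket 1 (Export error): agent_id=5 -> matches Mia
  - ticket 2 (Missing icon): agent_id=2 -> matches Dave
  - ticket 3 (Memory leak): agent_id=2 -> matches Dave
  - ticket 4 (Login fails): agent_id=1 -> matches George
  - ticket 5 (Timeout error): agent_id=NULL, no match -> kept with NULL
All 5 rows appear; 1 has NULL agent.

SQL:
SELECT a.title, b.name AS agent
FROM tickets a
LEFT JOIN agents b ON a.agent_id = b.id

Result:
title         | agent 
--------------+-------
Export error  | Mia   
Missing icon  | Dave  
Memory leak   | Dave  
Login fails   | George
Timeout error | NULL  


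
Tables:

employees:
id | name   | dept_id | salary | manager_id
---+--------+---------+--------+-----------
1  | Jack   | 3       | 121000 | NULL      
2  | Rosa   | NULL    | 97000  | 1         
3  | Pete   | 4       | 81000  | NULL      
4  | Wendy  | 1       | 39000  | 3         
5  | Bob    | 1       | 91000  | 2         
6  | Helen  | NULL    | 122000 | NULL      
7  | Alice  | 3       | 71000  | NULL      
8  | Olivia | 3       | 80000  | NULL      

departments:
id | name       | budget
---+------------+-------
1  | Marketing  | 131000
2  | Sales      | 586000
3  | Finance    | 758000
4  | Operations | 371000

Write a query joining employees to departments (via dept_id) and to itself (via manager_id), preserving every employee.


Two LEFT JOINs from the same base table employees: one to departments via dept_id, one to employees itself via manager_id. Both are LEFT so every employee is preserved.
Match against departments:
  - employee 1 (Jack): dept_id=3 -> matches Finance
  - employee 2 (Rosa): dept_id=NULL, no match -> kept with NULL
  - employee 3 (Pete): dept_id=4 -> matches Operations
  - employee 4 (Wendy): dept_id=1 -> matches Marketing
  - employee 5 (Bob): dept_id=1 -> matches Marketing
  - employee 6 (Helen): dept_id=NULL, no match -> kept with NULL
  - employee 7 (Alice): dept_id=3 -> matches Finance
  - employee 8 (Olivia): dept_id=3 -> matches Finance
Match against employees (self):
  - employee 1 (Jack): manager_id=NULL -> NULL
  - employee 2 (Rosa): manager_id=1 -> Jack
  - employee 3 (Pete): manager_id=NULL -> NULL
  - employee 4 (Wendy): manager_id=3 -> Pete
  - employee 5 (Bob): manager_id=2 -> Rosa
  - employee 6 (Helen): manager_id=NULL -> NULL
  - employee 7 (Alice): manager_id=NULL -> NULL
  - employee 8 (Olivia): manager_id=NULL -> NULL

SQL:
SELECT a.name, b.name AS department, c.name AS manager
FROM employees a
LEFT JOIN departments b ON a.dept_id = b.id
LEFT JOIN employees c ON a.manager_id = c.id

Result:
name   | department | manager
-------+------------+--------
Jack   | Finance    | NULL   
Rosa   | NULL       | Jack   
Pete   | Operations | NULL   
Wendy  | Marketing  | Pete   
Bob    | Marketing  | Rosa   
Helen  | NULL       | NULL   
Alice  | Finance    | NULL   
Olivia | Finance    | NULL   


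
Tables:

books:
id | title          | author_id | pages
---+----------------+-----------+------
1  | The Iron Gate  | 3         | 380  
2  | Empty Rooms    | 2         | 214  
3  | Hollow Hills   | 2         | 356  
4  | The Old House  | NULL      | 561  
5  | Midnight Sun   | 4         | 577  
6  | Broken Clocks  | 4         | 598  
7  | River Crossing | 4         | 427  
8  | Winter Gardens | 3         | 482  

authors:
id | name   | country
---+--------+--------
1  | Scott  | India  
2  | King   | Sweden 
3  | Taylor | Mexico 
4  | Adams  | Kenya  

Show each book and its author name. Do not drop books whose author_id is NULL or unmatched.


LEFT JOIN keeps every row from books (the left table); where author_id has no match in authors, the author columns become NULL. Walk through each book:
  - book 1 (The Iron Gate): author_id=3 -> matches Taylor
  - book 2 (Empty Rooms): author_id=2 -> matches King
  - book 3 (Hollow Hills): author_id=2 -> matches King
  - book 4 (The Old House): author_id=NULL, no match -> kept with NULL
  - book 5 (Midnight Sun): author_id=4 -> matches Adams
  - book 6 (Broken Clocks): author_id=4 -> matches Adams
  - book 7 (River Crossing): author_id=4 -> matches Adams
  - book 8 (Winter Gardens): author_id=3 -> matches Taylor
All 8 rows appear; 1 has NULL author.

SQL:
SELECT a.title, b.name AS author
FROM books a
LEFT JOIN authors b ON a.author_id = b.id

Result:
title          | author
---------------+-------
The Iron Gate  | Taylor
Empty Rooms    | King  
Hollow Hills   | King  
The Old House  | NULL  
Midnight Sun   | Adams 
Broken Clocks  | Adams 
River Crossing | Adams 
Winter Gardens | Taylor


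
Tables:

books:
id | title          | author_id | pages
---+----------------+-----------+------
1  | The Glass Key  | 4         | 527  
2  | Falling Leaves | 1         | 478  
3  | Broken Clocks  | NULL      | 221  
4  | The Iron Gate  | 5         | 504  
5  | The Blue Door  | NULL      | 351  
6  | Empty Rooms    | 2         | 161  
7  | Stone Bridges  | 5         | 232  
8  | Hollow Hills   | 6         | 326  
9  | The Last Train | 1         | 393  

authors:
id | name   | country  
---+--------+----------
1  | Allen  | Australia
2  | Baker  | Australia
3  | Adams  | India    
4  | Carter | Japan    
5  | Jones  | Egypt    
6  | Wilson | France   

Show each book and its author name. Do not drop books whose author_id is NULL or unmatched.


LEFT JOIN keeps every row from books (the left table); where author_id has no match in authors, the author columns become NULL. Walk through each book:
  - book 1 (The Glass Key): author_id=4 -> matches Carter
  - book 2 (Falling Leaves): author_id=1 -> matches Allen
  - book 3 (Broken Clocks): author_id=NULL, no match -> kept with NULL
  - book 4 (The Iron Gate): author_id=5 -> matches Jones
  - book 5 (The Blue Door): author_id=NULL, no match -> kept with NULL
  - book 6 (Empty Rooms): author_id=2 -> matches Baker
  - book 7 (Stone Bridges): author_id=5 -> matches Jones
  - book 8 (Hollow Hills): author_id=6 -> matches Wilson
  - book 9 (The Last Train): author_id=1 -> matches Allen
All 9 rows appear; 2 have NULL author.

SQL:
SELECT a.title, b.name AS author
FROM books a
LEFT JOIN authors b ON a.author_id = b.id

Result:
title          | author
---------------+-------
The Glass Key  | Carter
Falling Leaves | Allen 
Broken Clocks  | NULL  
The Iron Gate  | Jones 
The Blue Door  | NULL  
Empty Rooms    | Baker 
Stone Bridges  | Jones 
Hollow Hills   | Wilson
The Last Train | Allen 


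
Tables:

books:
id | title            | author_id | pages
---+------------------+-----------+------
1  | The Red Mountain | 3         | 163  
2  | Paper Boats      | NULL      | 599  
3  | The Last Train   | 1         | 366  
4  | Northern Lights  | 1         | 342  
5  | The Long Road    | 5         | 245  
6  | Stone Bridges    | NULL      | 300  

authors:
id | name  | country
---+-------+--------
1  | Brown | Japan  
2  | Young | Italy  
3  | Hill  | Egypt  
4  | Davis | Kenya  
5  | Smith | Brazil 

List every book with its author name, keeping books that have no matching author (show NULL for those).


LEFT JOIN keeps every row from books (the left table); where author_id has no match in authors, the author columns become NULL. Walk through each book:
  - book 1 (The Red Mountain): author_id=3 -> matches Hill
  - book 2 (Paper Boats): author_id=NULL, no match -> kept with NULL
  - book 3 (The Last Train): author_id=1 -> matches Brown
  - book 4 (Northern Lights): author_id=1 -> matches Brown
  - book 5 (The Long Road): author_id=5 -> matches Smith
  - book 6 (Stone Bridges): author_id=NULL, no match -> kept with NULL
All 6 rows appear; 2 have NULL author.

SQL:
SELECT a.title, b.name AS author
FROM books a
LEFT JOIN authors b ON a.author_id = b.id

Result:
title            | author
-----------------+-------
The Red Mountain | Hill  
Paper Boats      | NULL  
The Last Train   | Brown 
Northern Lights  | Brown 
The Long Road    | Smith 
Stone Bridges    | NULL  


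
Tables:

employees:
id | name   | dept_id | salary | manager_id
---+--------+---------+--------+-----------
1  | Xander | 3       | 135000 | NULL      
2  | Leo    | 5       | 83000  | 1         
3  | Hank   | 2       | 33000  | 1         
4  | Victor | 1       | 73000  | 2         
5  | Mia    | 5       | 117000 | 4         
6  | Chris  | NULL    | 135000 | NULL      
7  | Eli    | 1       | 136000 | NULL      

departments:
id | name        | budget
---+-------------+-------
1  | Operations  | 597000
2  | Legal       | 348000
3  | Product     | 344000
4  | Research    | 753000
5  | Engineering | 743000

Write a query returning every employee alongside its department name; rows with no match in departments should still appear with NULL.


LEFT JOIN keeps every row from employees (the left table); where dept_id has no match in departments, the department columns become NULL. Walk through each employee:
  - employee 1 (Xander): dept_id=3 -> matches Product
  - employee 2 (Leo): dept_id=5 -> matches Engineering
  - employee 3 (Hank): dept_id=2 -> matches Legal
  - employee 4 (Victor): dept_id=1 -> matches Operations
  - employee 5 (Mia): dept_id=5 -> matches Engineering
  - employee 6 (Chris): dept_id=NULL, no match -> kept with NULL
  - employee 7 (Eli): dept_id=1 -> matches Operations
All 7 rows appear; 1 has NULL department.

SQL:
SELECT a.name, b.name AS department
FROM employees a
LEFT JOIN departments b ON a.dept_id = b.id

Result:
name   | department 
-------+------------
Xander | Product    
Leo    | Engineering
Hank   | Legal      
Victor | Operations 
Mia    | Engineering
Chris  | NULL       
Eli    | Operations 


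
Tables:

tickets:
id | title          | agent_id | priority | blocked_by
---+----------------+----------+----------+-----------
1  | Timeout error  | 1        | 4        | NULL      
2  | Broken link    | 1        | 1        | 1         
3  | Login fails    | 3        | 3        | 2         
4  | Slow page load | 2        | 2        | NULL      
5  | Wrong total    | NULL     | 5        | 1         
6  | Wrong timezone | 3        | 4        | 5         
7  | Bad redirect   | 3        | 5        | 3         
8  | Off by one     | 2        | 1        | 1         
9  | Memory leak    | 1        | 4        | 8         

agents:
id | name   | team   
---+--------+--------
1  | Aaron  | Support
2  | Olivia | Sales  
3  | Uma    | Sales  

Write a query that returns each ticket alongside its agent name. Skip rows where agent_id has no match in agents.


INNER JOIN keeps only tickets rows whose agent_id matches an id in agents. Walk through each ticket:
  - ticket 1 (Timeout error): agent_id=1 -> matches Aaron
  - ticket 2 (Broken link): agent_id=1 -> matches Aaron
  - ticket 3 (Login fails): agent_id=3 -> matches Uma
  - ticket 4 (Slow page load): agent_id=2 -> matches Olivia
  - ticket 5 (Wrong total): agent_id=NULL, no match -> dropped
  - ticket 6 (Wrong timezone): agent_id=3 -> matches Uma
  - ticket 7 (Bad redirect): agent_id=3 -> matches Uma
  - ticket 8 (Off by one): agent_id=2 -> matches Olivia
  - ticket 9 (Memory leak): agent_id=1 -> matches Aaron
So 1 of 9 rows is dropped.

SQL:
SELECT a.title, b.name AS agent
FROM tickets a
INNER JOIN agents b ON a.agent_id = b.id

Result:
title          | agent 
---------------+-------
Timeout error  | Aaron 
Broken link    | Aaron 
Login fails    | Uma   
Slow page load | Olivia
Wrong timezone | Uma   
Bad redirect   | Uma   
Off by one     | Olivia
Memory leak    | Aaron 


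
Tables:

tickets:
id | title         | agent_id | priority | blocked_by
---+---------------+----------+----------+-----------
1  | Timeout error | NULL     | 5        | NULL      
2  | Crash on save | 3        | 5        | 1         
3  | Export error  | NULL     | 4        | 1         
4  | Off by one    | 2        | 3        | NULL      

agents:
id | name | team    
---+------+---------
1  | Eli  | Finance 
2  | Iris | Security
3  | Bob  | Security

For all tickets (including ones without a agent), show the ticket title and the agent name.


LEFT JOIN keeps every row from tickets (the left table); where agent_id has no match in agents, the agent columns become NULL. Walk through each ticket:
  - ticket 1 (Timeout error): agent_id=NULL, no match -> kept with NULL
  - ticket 2 (Crash on save): agent_id=3 -> matches Bob
  - ticket 3 (Export error): agent_id=NULL, no match -> kept with NULL
  - ticket 4 (Off by one): agent_id=2 -> matches Iris
All 4 rows appear; 2 have NULL agent.

SQL:
SELECT a.title, b.name AS agent
FROM tickets a
LEFT JOIN agents b ON a.agent_id = b.id

Result:
title         | agent
--------------+------
Timeout error | NULL 
Crash on save | Bob  
Export error  | NULL 
Off by one    | Iris 


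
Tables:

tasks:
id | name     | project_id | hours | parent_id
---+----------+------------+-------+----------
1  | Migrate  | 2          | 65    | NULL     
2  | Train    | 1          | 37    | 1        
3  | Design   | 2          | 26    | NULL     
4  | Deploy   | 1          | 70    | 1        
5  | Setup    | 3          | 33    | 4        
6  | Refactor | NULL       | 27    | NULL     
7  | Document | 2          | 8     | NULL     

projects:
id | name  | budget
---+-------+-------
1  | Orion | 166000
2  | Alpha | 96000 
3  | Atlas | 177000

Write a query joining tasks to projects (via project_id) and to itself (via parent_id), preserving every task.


Two LEFT JOINs from the same base table tasks: one to projects via project_id, one to tasks itself via parent_id. Both are LEFT so every task is preserved.
Match against projects:
  - task 1 (Migrate): project_id=2 -> matches Alpha
  - task 2 (Train): project_id=1 -> matches Orion
  - task 3 (Design): project_id=2 -> matches Alpha
  - task 4 (Deploy): project_id=1 -> matches Orion
  - task 5 (Setup): project_id=3 -> matches Atlas
  - task 6 (Refactor): project_id=NULL, no match -> kept with NULL
  - task 7 (Document): project_id=2 -> matches Alpha
Match against tasks (self):
  - task 1 (Migrate): parent_id=NULL -> NULL
  - task 2 (Train): parent_id=1 -> Migrate
  - task 3 (Design): parent_id=NULL -> NULL
  - task 4 (Deploy): parent_id=1 -> Migrate
  - task 5 (Setup): parent_id=4 -> Deploy
  - task 6 (Refactor): parent_id=NULL -> NULL
  - task 7 (Document): parent_id=NULL -> NULL

SQL:
SELECT a.name, b.name AS project, c.name AS parent
FROM tasks a
LEFT JOIN projects b ON a.project_id = b.id
LEFT JOIN tasks c ON a.parent_id = c.id

Result:
name     | project | parent 
---------+---------+--------
Migrate  | Alpha   | NULL   
Train    | Orion   | Migrate
Design   | Alpha   | NULL   
Deploy   | Orion   | Migrate
Setup    | Atlas   | Deploy 
Refactor | NULL    | NULL   
Document | Alpha   | NULL   
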